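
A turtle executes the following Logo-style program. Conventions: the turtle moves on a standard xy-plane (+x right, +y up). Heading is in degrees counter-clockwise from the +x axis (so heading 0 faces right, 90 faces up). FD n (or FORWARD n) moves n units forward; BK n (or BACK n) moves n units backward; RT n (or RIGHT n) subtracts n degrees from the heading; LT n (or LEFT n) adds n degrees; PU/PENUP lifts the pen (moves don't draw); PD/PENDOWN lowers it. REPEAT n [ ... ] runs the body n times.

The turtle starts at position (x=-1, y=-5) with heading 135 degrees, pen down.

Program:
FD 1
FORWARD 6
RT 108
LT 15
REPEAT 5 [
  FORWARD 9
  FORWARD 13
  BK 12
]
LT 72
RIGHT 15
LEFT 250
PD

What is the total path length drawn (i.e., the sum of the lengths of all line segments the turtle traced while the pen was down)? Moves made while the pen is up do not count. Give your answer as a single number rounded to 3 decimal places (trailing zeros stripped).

Executing turtle program step by step:
Start: pos=(-1,-5), heading=135, pen down
FD 1: (-1,-5) -> (-1.707,-4.293) [heading=135, draw]
FD 6: (-1.707,-4.293) -> (-5.95,-0.05) [heading=135, draw]
RT 108: heading 135 -> 27
LT 15: heading 27 -> 42
REPEAT 5 [
  -- iteration 1/5 --
  FD 9: (-5.95,-0.05) -> (0.739,5.972) [heading=42, draw]
  FD 13: (0.739,5.972) -> (10.399,14.671) [heading=42, draw]
  BK 12: (10.399,14.671) -> (1.482,6.641) [heading=42, draw]
  -- iteration 2/5 --
  FD 9: (1.482,6.641) -> (8.17,12.663) [heading=42, draw]
  FD 13: (8.17,12.663) -> (17.831,21.362) [heading=42, draw]
  BK 12: (17.831,21.362) -> (8.913,13.332) [heading=42, draw]
  -- iteration 3/5 --
  FD 9: (8.913,13.332) -> (15.601,19.355) [heading=42, draw]
  FD 13: (15.601,19.355) -> (25.262,28.053) [heading=42, draw]
  BK 12: (25.262,28.053) -> (16.345,20.024) [heading=42, draw]
  -- iteration 4/5 --
  FD 9: (16.345,20.024) -> (23.033,26.046) [heading=42, draw]
  FD 13: (23.033,26.046) -> (32.694,34.745) [heading=42, draw]
  BK 12: (32.694,34.745) -> (23.776,26.715) [heading=42, draw]
  -- iteration 5/5 --
  FD 9: (23.776,26.715) -> (30.464,32.737) [heading=42, draw]
  FD 13: (30.464,32.737) -> (40.125,41.436) [heading=42, draw]
  BK 12: (40.125,41.436) -> (31.207,33.406) [heading=42, draw]
]
LT 72: heading 42 -> 114
RT 15: heading 114 -> 99
LT 250: heading 99 -> 349
PD: pen down
Final: pos=(31.207,33.406), heading=349, 17 segment(s) drawn

Segment lengths:
  seg 1: (-1,-5) -> (-1.707,-4.293), length = 1
  seg 2: (-1.707,-4.293) -> (-5.95,-0.05), length = 6
  seg 3: (-5.95,-0.05) -> (0.739,5.972), length = 9
  seg 4: (0.739,5.972) -> (10.399,14.671), length = 13
  seg 5: (10.399,14.671) -> (1.482,6.641), length = 12
  seg 6: (1.482,6.641) -> (8.17,12.663), length = 9
  seg 7: (8.17,12.663) -> (17.831,21.362), length = 13
  seg 8: (17.831,21.362) -> (8.913,13.332), length = 12
  seg 9: (8.913,13.332) -> (15.601,19.355), length = 9
  seg 10: (15.601,19.355) -> (25.262,28.053), length = 13
  seg 11: (25.262,28.053) -> (16.345,20.024), length = 12
  seg 12: (16.345,20.024) -> (23.033,26.046), length = 9
  seg 13: (23.033,26.046) -> (32.694,34.745), length = 13
  seg 14: (32.694,34.745) -> (23.776,26.715), length = 12
  seg 15: (23.776,26.715) -> (30.464,32.737), length = 9
  seg 16: (30.464,32.737) -> (40.125,41.436), length = 13
  seg 17: (40.125,41.436) -> (31.207,33.406), length = 12
Total = 177

Answer: 177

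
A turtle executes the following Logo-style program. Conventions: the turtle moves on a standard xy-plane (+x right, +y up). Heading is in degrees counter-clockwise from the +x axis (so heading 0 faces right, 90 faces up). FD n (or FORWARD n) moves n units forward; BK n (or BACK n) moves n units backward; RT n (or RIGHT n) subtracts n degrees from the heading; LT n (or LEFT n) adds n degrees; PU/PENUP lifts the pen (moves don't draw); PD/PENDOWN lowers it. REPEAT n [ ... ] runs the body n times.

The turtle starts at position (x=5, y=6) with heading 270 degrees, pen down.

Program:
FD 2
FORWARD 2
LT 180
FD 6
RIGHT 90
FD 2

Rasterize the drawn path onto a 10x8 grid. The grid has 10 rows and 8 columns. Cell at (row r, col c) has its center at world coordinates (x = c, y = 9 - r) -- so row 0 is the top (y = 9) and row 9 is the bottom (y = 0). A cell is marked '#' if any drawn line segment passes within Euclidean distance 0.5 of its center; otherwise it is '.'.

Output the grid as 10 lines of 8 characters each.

Segment 0: (5,6) -> (5,4)
Segment 1: (5,4) -> (5,2)
Segment 2: (5,2) -> (5,8)
Segment 3: (5,8) -> (7,8)

Answer: ........
.....###
.....#..
.....#..
.....#..
.....#..
.....#..
.....#..
........
........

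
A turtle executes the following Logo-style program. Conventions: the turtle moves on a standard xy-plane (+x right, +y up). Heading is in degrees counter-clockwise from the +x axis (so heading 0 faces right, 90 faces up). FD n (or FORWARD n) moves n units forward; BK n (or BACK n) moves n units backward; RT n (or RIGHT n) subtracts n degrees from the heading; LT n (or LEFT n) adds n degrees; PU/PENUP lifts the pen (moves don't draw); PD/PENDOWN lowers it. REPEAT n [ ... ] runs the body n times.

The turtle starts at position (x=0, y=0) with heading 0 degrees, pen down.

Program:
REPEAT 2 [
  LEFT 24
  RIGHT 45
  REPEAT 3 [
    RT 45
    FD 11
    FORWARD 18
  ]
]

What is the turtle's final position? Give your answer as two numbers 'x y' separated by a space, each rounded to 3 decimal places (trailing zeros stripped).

Answer: -28.754 4.554

Derivation:
Executing turtle program step by step:
Start: pos=(0,0), heading=0, pen down
REPEAT 2 [
  -- iteration 1/2 --
  LT 24: heading 0 -> 24
  RT 45: heading 24 -> 339
  REPEAT 3 [
    -- iteration 1/3 --
    RT 45: heading 339 -> 294
    FD 11: (0,0) -> (4.474,-10.049) [heading=294, draw]
    FD 18: (4.474,-10.049) -> (11.795,-26.493) [heading=294, draw]
    -- iteration 2/3 --
    RT 45: heading 294 -> 249
    FD 11: (11.795,-26.493) -> (7.853,-36.762) [heading=249, draw]
    FD 18: (7.853,-36.762) -> (1.403,-53.567) [heading=249, draw]
    -- iteration 3/3 --
    RT 45: heading 249 -> 204
    FD 11: (1.403,-53.567) -> (-8.646,-58.041) [heading=204, draw]
    FD 18: (-8.646,-58.041) -> (-25.09,-65.362) [heading=204, draw]
  ]
  -- iteration 2/2 --
  LT 24: heading 204 -> 228
  RT 45: heading 228 -> 183
  REPEAT 3 [
    -- iteration 1/3 --
    RT 45: heading 183 -> 138
    FD 11: (-25.09,-65.362) -> (-33.265,-58.002) [heading=138, draw]
    FD 18: (-33.265,-58.002) -> (-46.641,-45.957) [heading=138, draw]
    -- iteration 2/3 --
    RT 45: heading 138 -> 93
    FD 11: (-46.641,-45.957) -> (-47.217,-34.972) [heading=93, draw]
    FD 18: (-47.217,-34.972) -> (-48.159,-16.997) [heading=93, draw]
    -- iteration 3/3 --
    RT 45: heading 93 -> 48
    FD 11: (-48.159,-16.997) -> (-40.799,-8.822) [heading=48, draw]
    FD 18: (-40.799,-8.822) -> (-28.754,4.554) [heading=48, draw]
  ]
]
Final: pos=(-28.754,4.554), heading=48, 12 segment(s) drawn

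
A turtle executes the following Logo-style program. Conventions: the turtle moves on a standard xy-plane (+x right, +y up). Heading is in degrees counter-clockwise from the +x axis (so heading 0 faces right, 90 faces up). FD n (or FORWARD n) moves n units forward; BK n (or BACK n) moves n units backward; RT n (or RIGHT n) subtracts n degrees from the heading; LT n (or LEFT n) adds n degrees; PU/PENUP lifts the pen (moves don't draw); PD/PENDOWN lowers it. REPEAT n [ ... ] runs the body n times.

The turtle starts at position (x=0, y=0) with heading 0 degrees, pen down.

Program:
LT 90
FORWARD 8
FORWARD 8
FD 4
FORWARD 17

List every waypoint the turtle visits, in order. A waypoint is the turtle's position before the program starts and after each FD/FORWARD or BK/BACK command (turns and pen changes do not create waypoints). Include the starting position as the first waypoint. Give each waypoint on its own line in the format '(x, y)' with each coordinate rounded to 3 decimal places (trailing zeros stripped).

Executing turtle program step by step:
Start: pos=(0,0), heading=0, pen down
LT 90: heading 0 -> 90
FD 8: (0,0) -> (0,8) [heading=90, draw]
FD 8: (0,8) -> (0,16) [heading=90, draw]
FD 4: (0,16) -> (0,20) [heading=90, draw]
FD 17: (0,20) -> (0,37) [heading=90, draw]
Final: pos=(0,37), heading=90, 4 segment(s) drawn
Waypoints (5 total):
(0, 0)
(0, 8)
(0, 16)
(0, 20)
(0, 37)

Answer: (0, 0)
(0, 8)
(0, 16)
(0, 20)
(0, 37)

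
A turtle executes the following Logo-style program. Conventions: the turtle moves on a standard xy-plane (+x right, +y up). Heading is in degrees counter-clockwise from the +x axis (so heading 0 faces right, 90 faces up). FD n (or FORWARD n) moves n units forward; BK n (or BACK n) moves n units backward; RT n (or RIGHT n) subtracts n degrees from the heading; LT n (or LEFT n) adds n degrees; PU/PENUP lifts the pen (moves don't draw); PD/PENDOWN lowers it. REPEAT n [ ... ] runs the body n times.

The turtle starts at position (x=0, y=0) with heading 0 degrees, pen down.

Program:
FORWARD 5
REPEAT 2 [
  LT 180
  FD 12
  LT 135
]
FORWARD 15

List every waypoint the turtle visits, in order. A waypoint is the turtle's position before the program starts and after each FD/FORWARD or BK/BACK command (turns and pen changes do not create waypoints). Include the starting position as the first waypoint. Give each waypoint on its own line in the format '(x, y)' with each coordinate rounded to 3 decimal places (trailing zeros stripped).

Executing turtle program step by step:
Start: pos=(0,0), heading=0, pen down
FD 5: (0,0) -> (5,0) [heading=0, draw]
REPEAT 2 [
  -- iteration 1/2 --
  LT 180: heading 0 -> 180
  FD 12: (5,0) -> (-7,0) [heading=180, draw]
  LT 135: heading 180 -> 315
  -- iteration 2/2 --
  LT 180: heading 315 -> 135
  FD 12: (-7,0) -> (-15.485,8.485) [heading=135, draw]
  LT 135: heading 135 -> 270
]
FD 15: (-15.485,8.485) -> (-15.485,-6.515) [heading=270, draw]
Final: pos=(-15.485,-6.515), heading=270, 4 segment(s) drawn
Waypoints (5 total):
(0, 0)
(5, 0)
(-7, 0)
(-15.485, 8.485)
(-15.485, -6.515)

Answer: (0, 0)
(5, 0)
(-7, 0)
(-15.485, 8.485)
(-15.485, -6.515)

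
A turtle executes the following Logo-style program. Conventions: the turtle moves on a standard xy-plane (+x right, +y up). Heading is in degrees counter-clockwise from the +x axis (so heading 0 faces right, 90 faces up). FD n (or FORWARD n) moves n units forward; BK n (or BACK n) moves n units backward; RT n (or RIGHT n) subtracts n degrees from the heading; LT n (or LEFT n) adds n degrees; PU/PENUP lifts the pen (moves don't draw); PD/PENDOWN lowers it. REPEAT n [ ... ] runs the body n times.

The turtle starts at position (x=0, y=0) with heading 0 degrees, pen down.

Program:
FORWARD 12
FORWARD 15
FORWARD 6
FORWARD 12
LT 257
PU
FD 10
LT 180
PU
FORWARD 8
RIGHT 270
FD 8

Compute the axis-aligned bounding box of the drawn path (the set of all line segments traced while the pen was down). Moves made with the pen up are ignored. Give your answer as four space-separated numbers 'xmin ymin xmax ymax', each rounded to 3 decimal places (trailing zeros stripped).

Answer: 0 0 45 0

Derivation:
Executing turtle program step by step:
Start: pos=(0,0), heading=0, pen down
FD 12: (0,0) -> (12,0) [heading=0, draw]
FD 15: (12,0) -> (27,0) [heading=0, draw]
FD 6: (27,0) -> (33,0) [heading=0, draw]
FD 12: (33,0) -> (45,0) [heading=0, draw]
LT 257: heading 0 -> 257
PU: pen up
FD 10: (45,0) -> (42.75,-9.744) [heading=257, move]
LT 180: heading 257 -> 77
PU: pen up
FD 8: (42.75,-9.744) -> (44.55,-1.949) [heading=77, move]
RT 270: heading 77 -> 167
FD 8: (44.55,-1.949) -> (36.755,-0.149) [heading=167, move]
Final: pos=(36.755,-0.149), heading=167, 4 segment(s) drawn

Segment endpoints: x in {0, 12, 27, 33, 45}, y in {0}
xmin=0, ymin=0, xmax=45, ymax=0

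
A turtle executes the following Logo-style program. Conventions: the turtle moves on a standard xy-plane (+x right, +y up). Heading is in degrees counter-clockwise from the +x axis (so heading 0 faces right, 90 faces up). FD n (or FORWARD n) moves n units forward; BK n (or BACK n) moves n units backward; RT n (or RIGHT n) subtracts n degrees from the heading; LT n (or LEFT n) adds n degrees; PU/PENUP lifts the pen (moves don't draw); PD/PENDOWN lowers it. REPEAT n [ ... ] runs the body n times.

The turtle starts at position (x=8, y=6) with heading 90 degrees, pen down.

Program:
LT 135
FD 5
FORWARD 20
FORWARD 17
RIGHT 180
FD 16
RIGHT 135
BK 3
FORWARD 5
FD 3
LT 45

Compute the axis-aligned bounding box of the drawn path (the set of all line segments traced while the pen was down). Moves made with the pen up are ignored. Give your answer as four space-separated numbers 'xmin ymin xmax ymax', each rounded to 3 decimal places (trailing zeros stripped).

Answer: -21.698 -23.698 8 6

Derivation:
Executing turtle program step by step:
Start: pos=(8,6), heading=90, pen down
LT 135: heading 90 -> 225
FD 5: (8,6) -> (4.464,2.464) [heading=225, draw]
FD 20: (4.464,2.464) -> (-9.678,-11.678) [heading=225, draw]
FD 17: (-9.678,-11.678) -> (-21.698,-23.698) [heading=225, draw]
RT 180: heading 225 -> 45
FD 16: (-21.698,-23.698) -> (-10.385,-12.385) [heading=45, draw]
RT 135: heading 45 -> 270
BK 3: (-10.385,-12.385) -> (-10.385,-9.385) [heading=270, draw]
FD 5: (-10.385,-9.385) -> (-10.385,-14.385) [heading=270, draw]
FD 3: (-10.385,-14.385) -> (-10.385,-17.385) [heading=270, draw]
LT 45: heading 270 -> 315
Final: pos=(-10.385,-17.385), heading=315, 7 segment(s) drawn

Segment endpoints: x in {-21.698, -10.385, -9.678, 4.464, 8}, y in {-23.698, -17.385, -14.385, -12.385, -11.678, -9.385, 2.464, 6}
xmin=-21.698, ymin=-23.698, xmax=8, ymax=6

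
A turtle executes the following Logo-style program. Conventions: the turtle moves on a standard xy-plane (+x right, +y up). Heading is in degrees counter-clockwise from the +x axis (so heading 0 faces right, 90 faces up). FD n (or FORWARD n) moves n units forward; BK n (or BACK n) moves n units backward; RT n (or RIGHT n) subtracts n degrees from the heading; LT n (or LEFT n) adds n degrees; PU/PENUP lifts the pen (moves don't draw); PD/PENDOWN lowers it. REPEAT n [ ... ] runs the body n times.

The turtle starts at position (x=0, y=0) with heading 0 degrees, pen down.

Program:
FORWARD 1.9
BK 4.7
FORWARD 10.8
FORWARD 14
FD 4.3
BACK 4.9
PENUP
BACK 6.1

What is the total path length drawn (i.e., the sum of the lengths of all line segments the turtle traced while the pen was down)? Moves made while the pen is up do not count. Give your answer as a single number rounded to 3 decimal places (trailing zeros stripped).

Executing turtle program step by step:
Start: pos=(0,0), heading=0, pen down
FD 1.9: (0,0) -> (1.9,0) [heading=0, draw]
BK 4.7: (1.9,0) -> (-2.8,0) [heading=0, draw]
FD 10.8: (-2.8,0) -> (8,0) [heading=0, draw]
FD 14: (8,0) -> (22,0) [heading=0, draw]
FD 4.3: (22,0) -> (26.3,0) [heading=0, draw]
BK 4.9: (26.3,0) -> (21.4,0) [heading=0, draw]
PU: pen up
BK 6.1: (21.4,0) -> (15.3,0) [heading=0, move]
Final: pos=(15.3,0), heading=0, 6 segment(s) drawn

Segment lengths:
  seg 1: (0,0) -> (1.9,0), length = 1.9
  seg 2: (1.9,0) -> (-2.8,0), length = 4.7
  seg 3: (-2.8,0) -> (8,0), length = 10.8
  seg 4: (8,0) -> (22,0), length = 14
  seg 5: (22,0) -> (26.3,0), length = 4.3
  seg 6: (26.3,0) -> (21.4,0), length = 4.9
Total = 40.6

Answer: 40.6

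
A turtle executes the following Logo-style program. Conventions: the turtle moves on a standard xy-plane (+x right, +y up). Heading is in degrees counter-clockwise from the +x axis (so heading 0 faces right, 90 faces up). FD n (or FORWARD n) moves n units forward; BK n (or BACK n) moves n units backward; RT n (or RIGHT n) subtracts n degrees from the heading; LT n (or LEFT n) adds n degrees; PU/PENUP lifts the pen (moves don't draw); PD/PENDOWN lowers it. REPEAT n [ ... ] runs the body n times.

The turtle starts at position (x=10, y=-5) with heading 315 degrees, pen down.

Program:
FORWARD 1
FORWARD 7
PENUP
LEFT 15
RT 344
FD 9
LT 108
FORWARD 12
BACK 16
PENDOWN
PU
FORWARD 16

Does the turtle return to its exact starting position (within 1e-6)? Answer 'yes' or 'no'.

Answer: no

Derivation:
Executing turtle program step by step:
Start: pos=(10,-5), heading=315, pen down
FD 1: (10,-5) -> (10.707,-5.707) [heading=315, draw]
FD 7: (10.707,-5.707) -> (15.657,-10.657) [heading=315, draw]
PU: pen up
LT 15: heading 315 -> 330
RT 344: heading 330 -> 346
FD 9: (15.657,-10.657) -> (24.39,-12.834) [heading=346, move]
LT 108: heading 346 -> 94
FD 12: (24.39,-12.834) -> (23.552,-0.863) [heading=94, move]
BK 16: (23.552,-0.863) -> (24.669,-16.824) [heading=94, move]
PD: pen down
PU: pen up
FD 16: (24.669,-16.824) -> (23.552,-0.863) [heading=94, move]
Final: pos=(23.552,-0.863), heading=94, 2 segment(s) drawn

Start position: (10, -5)
Final position: (23.552, -0.863)
Distance = 14.17; >= 1e-6 -> NOT closed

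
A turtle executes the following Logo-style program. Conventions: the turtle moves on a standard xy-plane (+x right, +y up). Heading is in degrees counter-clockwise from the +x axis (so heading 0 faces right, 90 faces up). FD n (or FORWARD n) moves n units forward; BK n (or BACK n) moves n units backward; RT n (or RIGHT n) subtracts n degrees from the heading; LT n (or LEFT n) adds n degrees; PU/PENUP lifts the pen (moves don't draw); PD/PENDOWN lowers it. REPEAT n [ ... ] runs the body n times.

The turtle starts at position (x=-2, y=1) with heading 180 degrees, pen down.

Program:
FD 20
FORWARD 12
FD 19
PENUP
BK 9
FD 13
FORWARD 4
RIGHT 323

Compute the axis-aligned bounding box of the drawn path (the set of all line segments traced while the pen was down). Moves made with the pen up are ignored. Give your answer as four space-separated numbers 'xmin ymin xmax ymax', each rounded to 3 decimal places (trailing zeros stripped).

Executing turtle program step by step:
Start: pos=(-2,1), heading=180, pen down
FD 20: (-2,1) -> (-22,1) [heading=180, draw]
FD 12: (-22,1) -> (-34,1) [heading=180, draw]
FD 19: (-34,1) -> (-53,1) [heading=180, draw]
PU: pen up
BK 9: (-53,1) -> (-44,1) [heading=180, move]
FD 13: (-44,1) -> (-57,1) [heading=180, move]
FD 4: (-57,1) -> (-61,1) [heading=180, move]
RT 323: heading 180 -> 217
Final: pos=(-61,1), heading=217, 3 segment(s) drawn

Segment endpoints: x in {-53, -34, -22, -2}, y in {1, 1, 1, 1}
xmin=-53, ymin=1, xmax=-2, ymax=1

Answer: -53 1 -2 1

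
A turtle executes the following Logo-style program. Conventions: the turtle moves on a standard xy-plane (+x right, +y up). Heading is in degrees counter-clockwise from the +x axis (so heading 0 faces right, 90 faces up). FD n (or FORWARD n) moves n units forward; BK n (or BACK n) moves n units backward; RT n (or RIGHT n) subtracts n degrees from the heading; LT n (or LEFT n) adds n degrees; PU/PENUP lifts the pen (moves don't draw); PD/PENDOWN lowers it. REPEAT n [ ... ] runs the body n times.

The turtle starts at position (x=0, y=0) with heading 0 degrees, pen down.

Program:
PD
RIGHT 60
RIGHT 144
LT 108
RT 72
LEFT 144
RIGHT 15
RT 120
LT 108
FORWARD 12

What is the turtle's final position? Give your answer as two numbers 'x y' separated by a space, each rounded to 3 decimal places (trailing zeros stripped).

Answer: 7.552 -9.326

Derivation:
Executing turtle program step by step:
Start: pos=(0,0), heading=0, pen down
PD: pen down
RT 60: heading 0 -> 300
RT 144: heading 300 -> 156
LT 108: heading 156 -> 264
RT 72: heading 264 -> 192
LT 144: heading 192 -> 336
RT 15: heading 336 -> 321
RT 120: heading 321 -> 201
LT 108: heading 201 -> 309
FD 12: (0,0) -> (7.552,-9.326) [heading=309, draw]
Final: pos=(7.552,-9.326), heading=309, 1 segment(s) drawn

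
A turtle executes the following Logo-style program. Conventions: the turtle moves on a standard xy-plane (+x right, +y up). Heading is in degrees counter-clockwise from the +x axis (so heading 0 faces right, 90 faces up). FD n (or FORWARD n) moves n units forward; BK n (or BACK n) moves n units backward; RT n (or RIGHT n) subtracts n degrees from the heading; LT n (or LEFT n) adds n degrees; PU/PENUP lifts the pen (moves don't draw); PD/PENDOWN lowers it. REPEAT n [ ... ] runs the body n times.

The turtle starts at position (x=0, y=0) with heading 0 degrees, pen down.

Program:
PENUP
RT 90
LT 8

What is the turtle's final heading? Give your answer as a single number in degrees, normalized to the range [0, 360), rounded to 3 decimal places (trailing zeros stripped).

Answer: 278

Derivation:
Executing turtle program step by step:
Start: pos=(0,0), heading=0, pen down
PU: pen up
RT 90: heading 0 -> 270
LT 8: heading 270 -> 278
Final: pos=(0,0), heading=278, 0 segment(s) drawn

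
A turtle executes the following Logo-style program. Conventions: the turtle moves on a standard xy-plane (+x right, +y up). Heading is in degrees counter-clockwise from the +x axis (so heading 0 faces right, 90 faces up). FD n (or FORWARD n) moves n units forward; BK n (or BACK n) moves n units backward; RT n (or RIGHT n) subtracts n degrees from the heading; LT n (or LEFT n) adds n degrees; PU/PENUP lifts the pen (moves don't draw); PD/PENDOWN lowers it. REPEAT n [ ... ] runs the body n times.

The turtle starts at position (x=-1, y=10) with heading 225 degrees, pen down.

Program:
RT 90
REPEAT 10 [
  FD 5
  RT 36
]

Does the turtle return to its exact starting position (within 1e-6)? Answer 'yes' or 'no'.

Executing turtle program step by step:
Start: pos=(-1,10), heading=225, pen down
RT 90: heading 225 -> 135
REPEAT 10 [
  -- iteration 1/10 --
  FD 5: (-1,10) -> (-4.536,13.536) [heading=135, draw]
  RT 36: heading 135 -> 99
  -- iteration 2/10 --
  FD 5: (-4.536,13.536) -> (-5.318,18.474) [heading=99, draw]
  RT 36: heading 99 -> 63
  -- iteration 3/10 --
  FD 5: (-5.318,18.474) -> (-3.048,22.929) [heading=63, draw]
  RT 36: heading 63 -> 27
  -- iteration 4/10 --
  FD 5: (-3.048,22.929) -> (1.407,25.199) [heading=27, draw]
  RT 36: heading 27 -> 351
  -- iteration 5/10 --
  FD 5: (1.407,25.199) -> (6.346,24.417) [heading=351, draw]
  RT 36: heading 351 -> 315
  -- iteration 6/10 --
  FD 5: (6.346,24.417) -> (9.881,20.881) [heading=315, draw]
  RT 36: heading 315 -> 279
  -- iteration 7/10 --
  FD 5: (9.881,20.881) -> (10.663,15.943) [heading=279, draw]
  RT 36: heading 279 -> 243
  -- iteration 8/10 --
  FD 5: (10.663,15.943) -> (8.393,11.488) [heading=243, draw]
  RT 36: heading 243 -> 207
  -- iteration 9/10 --
  FD 5: (8.393,11.488) -> (3.938,9.218) [heading=207, draw]
  RT 36: heading 207 -> 171
  -- iteration 10/10 --
  FD 5: (3.938,9.218) -> (-1,10) [heading=171, draw]
  RT 36: heading 171 -> 135
]
Final: pos=(-1,10), heading=135, 10 segment(s) drawn

Start position: (-1, 10)
Final position: (-1, 10)
Distance = 0; < 1e-6 -> CLOSED

Answer: yes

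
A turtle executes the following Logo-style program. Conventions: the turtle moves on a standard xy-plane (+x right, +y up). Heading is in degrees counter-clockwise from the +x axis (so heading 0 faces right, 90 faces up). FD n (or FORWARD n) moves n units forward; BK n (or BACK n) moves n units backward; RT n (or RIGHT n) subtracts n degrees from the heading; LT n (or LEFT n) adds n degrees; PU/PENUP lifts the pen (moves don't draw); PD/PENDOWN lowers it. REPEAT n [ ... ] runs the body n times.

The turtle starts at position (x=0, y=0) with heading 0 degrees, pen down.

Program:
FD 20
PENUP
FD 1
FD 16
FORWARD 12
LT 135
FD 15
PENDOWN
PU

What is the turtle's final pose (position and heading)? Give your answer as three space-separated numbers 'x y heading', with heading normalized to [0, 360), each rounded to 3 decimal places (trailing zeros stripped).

Answer: 38.393 10.607 135

Derivation:
Executing turtle program step by step:
Start: pos=(0,0), heading=0, pen down
FD 20: (0,0) -> (20,0) [heading=0, draw]
PU: pen up
FD 1: (20,0) -> (21,0) [heading=0, move]
FD 16: (21,0) -> (37,0) [heading=0, move]
FD 12: (37,0) -> (49,0) [heading=0, move]
LT 135: heading 0 -> 135
FD 15: (49,0) -> (38.393,10.607) [heading=135, move]
PD: pen down
PU: pen up
Final: pos=(38.393,10.607), heading=135, 1 segment(s) drawn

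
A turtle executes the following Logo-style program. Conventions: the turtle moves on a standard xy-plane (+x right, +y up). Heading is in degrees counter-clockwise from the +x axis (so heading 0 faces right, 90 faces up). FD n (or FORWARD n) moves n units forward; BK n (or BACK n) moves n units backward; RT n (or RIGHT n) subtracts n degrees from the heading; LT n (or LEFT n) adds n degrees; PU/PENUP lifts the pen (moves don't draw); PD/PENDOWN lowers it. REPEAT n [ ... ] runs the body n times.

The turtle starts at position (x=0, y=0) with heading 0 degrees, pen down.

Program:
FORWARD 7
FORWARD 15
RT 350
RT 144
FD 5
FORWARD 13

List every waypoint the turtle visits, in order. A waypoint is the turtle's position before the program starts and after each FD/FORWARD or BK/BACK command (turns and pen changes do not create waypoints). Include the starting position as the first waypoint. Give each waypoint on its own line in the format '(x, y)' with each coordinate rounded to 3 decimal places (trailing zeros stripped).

Executing turtle program step by step:
Start: pos=(0,0), heading=0, pen down
FD 7: (0,0) -> (7,0) [heading=0, draw]
FD 15: (7,0) -> (22,0) [heading=0, draw]
RT 350: heading 0 -> 10
RT 144: heading 10 -> 226
FD 5: (22,0) -> (18.527,-3.597) [heading=226, draw]
FD 13: (18.527,-3.597) -> (9.496,-12.948) [heading=226, draw]
Final: pos=(9.496,-12.948), heading=226, 4 segment(s) drawn
Waypoints (5 total):
(0, 0)
(7, 0)
(22, 0)
(18.527, -3.597)
(9.496, -12.948)

Answer: (0, 0)
(7, 0)
(22, 0)
(18.527, -3.597)
(9.496, -12.948)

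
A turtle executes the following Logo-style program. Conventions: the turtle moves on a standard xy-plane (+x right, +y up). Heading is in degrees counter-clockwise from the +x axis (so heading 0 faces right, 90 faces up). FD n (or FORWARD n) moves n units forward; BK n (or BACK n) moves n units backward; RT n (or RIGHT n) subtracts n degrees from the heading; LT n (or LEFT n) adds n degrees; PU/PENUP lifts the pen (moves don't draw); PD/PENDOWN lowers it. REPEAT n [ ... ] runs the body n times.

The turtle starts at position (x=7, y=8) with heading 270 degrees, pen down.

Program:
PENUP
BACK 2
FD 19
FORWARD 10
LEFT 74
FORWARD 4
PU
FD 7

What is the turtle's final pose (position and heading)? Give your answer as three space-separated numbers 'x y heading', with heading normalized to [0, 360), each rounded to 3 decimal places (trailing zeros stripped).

Answer: 17.574 -22.032 344

Derivation:
Executing turtle program step by step:
Start: pos=(7,8), heading=270, pen down
PU: pen up
BK 2: (7,8) -> (7,10) [heading=270, move]
FD 19: (7,10) -> (7,-9) [heading=270, move]
FD 10: (7,-9) -> (7,-19) [heading=270, move]
LT 74: heading 270 -> 344
FD 4: (7,-19) -> (10.845,-20.103) [heading=344, move]
PU: pen up
FD 7: (10.845,-20.103) -> (17.574,-22.032) [heading=344, move]
Final: pos=(17.574,-22.032), heading=344, 0 segment(s) drawn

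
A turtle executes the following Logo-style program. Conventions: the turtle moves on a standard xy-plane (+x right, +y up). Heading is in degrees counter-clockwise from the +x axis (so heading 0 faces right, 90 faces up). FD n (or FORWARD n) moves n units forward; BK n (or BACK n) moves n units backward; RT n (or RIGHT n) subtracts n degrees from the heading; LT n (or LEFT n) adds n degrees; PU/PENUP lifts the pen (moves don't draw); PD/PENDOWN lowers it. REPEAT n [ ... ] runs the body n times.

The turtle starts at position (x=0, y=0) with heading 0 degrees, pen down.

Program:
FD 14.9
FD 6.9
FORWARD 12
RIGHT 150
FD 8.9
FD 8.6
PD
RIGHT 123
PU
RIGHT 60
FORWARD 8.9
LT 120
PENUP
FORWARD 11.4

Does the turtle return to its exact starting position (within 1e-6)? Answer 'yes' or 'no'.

Executing turtle program step by step:
Start: pos=(0,0), heading=0, pen down
FD 14.9: (0,0) -> (14.9,0) [heading=0, draw]
FD 6.9: (14.9,0) -> (21.8,0) [heading=0, draw]
FD 12: (21.8,0) -> (33.8,0) [heading=0, draw]
RT 150: heading 0 -> 210
FD 8.9: (33.8,0) -> (26.092,-4.45) [heading=210, draw]
FD 8.6: (26.092,-4.45) -> (18.645,-8.75) [heading=210, draw]
PD: pen down
RT 123: heading 210 -> 87
PU: pen up
RT 60: heading 87 -> 27
FD 8.9: (18.645,-8.75) -> (26.575,-4.709) [heading=27, move]
LT 120: heading 27 -> 147
PU: pen up
FD 11.4: (26.575,-4.709) -> (17.014,1.499) [heading=147, move]
Final: pos=(17.014,1.499), heading=147, 5 segment(s) drawn

Start position: (0, 0)
Final position: (17.014, 1.499)
Distance = 17.08; >= 1e-6 -> NOT closed

Answer: no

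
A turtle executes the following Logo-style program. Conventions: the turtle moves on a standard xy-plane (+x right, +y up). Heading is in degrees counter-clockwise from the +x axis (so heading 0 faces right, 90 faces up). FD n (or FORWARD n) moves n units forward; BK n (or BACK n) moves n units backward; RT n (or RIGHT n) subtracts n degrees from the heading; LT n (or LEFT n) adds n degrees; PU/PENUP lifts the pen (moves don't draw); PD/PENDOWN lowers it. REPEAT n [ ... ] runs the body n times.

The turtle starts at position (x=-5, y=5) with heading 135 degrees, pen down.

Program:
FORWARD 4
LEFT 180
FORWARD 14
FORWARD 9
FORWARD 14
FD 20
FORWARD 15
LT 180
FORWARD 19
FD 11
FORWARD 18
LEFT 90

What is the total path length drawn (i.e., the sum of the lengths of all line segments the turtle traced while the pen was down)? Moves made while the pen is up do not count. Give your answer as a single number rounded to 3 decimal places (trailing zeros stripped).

Executing turtle program step by step:
Start: pos=(-5,5), heading=135, pen down
FD 4: (-5,5) -> (-7.828,7.828) [heading=135, draw]
LT 180: heading 135 -> 315
FD 14: (-7.828,7.828) -> (2.071,-2.071) [heading=315, draw]
FD 9: (2.071,-2.071) -> (8.435,-8.435) [heading=315, draw]
FD 14: (8.435,-8.435) -> (18.335,-18.335) [heading=315, draw]
FD 20: (18.335,-18.335) -> (32.477,-32.477) [heading=315, draw]
FD 15: (32.477,-32.477) -> (43.083,-43.083) [heading=315, draw]
LT 180: heading 315 -> 135
FD 19: (43.083,-43.083) -> (29.648,-29.648) [heading=135, draw]
FD 11: (29.648,-29.648) -> (21.87,-21.87) [heading=135, draw]
FD 18: (21.87,-21.87) -> (9.142,-9.142) [heading=135, draw]
LT 90: heading 135 -> 225
Final: pos=(9.142,-9.142), heading=225, 9 segment(s) drawn

Segment lengths:
  seg 1: (-5,5) -> (-7.828,7.828), length = 4
  seg 2: (-7.828,7.828) -> (2.071,-2.071), length = 14
  seg 3: (2.071,-2.071) -> (8.435,-8.435), length = 9
  seg 4: (8.435,-8.435) -> (18.335,-18.335), length = 14
  seg 5: (18.335,-18.335) -> (32.477,-32.477), length = 20
  seg 6: (32.477,-32.477) -> (43.083,-43.083), length = 15
  seg 7: (43.083,-43.083) -> (29.648,-29.648), length = 19
  seg 8: (29.648,-29.648) -> (21.87,-21.87), length = 11
  seg 9: (21.87,-21.87) -> (9.142,-9.142), length = 18
Total = 124

Answer: 124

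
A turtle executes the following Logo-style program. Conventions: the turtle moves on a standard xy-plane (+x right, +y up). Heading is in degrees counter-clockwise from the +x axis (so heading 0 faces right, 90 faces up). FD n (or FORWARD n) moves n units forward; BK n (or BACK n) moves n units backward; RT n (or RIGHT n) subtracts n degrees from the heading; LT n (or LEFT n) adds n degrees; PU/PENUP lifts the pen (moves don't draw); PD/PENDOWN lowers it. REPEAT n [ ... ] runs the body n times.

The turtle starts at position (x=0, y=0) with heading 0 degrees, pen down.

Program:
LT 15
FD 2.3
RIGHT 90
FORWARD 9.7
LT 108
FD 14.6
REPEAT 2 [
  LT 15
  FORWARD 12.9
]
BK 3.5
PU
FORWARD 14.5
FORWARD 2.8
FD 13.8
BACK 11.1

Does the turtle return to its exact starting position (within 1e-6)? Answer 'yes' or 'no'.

Executing turtle program step by step:
Start: pos=(0,0), heading=0, pen down
LT 15: heading 0 -> 15
FD 2.3: (0,0) -> (2.222,0.595) [heading=15, draw]
RT 90: heading 15 -> 285
FD 9.7: (2.222,0.595) -> (4.732,-8.774) [heading=285, draw]
LT 108: heading 285 -> 33
FD 14.6: (4.732,-8.774) -> (16.977,-0.822) [heading=33, draw]
REPEAT 2 [
  -- iteration 1/2 --
  LT 15: heading 33 -> 48
  FD 12.9: (16.977,-0.822) -> (25.609,8.764) [heading=48, draw]
  -- iteration 2/2 --
  LT 15: heading 48 -> 63
  FD 12.9: (25.609,8.764) -> (31.465,20.258) [heading=63, draw]
]
BK 3.5: (31.465,20.258) -> (29.876,17.14) [heading=63, draw]
PU: pen up
FD 14.5: (29.876,17.14) -> (36.459,30.059) [heading=63, move]
FD 2.8: (36.459,30.059) -> (37.73,32.554) [heading=63, move]
FD 13.8: (37.73,32.554) -> (43.995,44.85) [heading=63, move]
BK 11.1: (43.995,44.85) -> (38.956,34.96) [heading=63, move]
Final: pos=(38.956,34.96), heading=63, 6 segment(s) drawn

Start position: (0, 0)
Final position: (38.956, 34.96)
Distance = 52.343; >= 1e-6 -> NOT closed

Answer: no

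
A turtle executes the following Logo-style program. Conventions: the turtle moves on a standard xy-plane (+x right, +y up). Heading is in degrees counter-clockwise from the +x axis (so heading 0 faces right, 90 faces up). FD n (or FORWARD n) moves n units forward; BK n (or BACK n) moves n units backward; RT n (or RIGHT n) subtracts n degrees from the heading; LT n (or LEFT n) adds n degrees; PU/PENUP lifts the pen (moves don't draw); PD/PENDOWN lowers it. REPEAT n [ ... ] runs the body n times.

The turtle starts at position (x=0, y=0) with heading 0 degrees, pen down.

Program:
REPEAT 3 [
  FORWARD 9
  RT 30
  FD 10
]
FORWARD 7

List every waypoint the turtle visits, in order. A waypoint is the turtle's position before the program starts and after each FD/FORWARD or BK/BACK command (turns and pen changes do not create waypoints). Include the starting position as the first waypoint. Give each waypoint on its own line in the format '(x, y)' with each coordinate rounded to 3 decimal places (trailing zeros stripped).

Answer: (0, 0)
(9, 0)
(17.66, -5)
(25.454, -9.5)
(30.454, -18.16)
(34.954, -25.954)
(34.954, -35.954)
(34.954, -42.954)

Derivation:
Executing turtle program step by step:
Start: pos=(0,0), heading=0, pen down
REPEAT 3 [
  -- iteration 1/3 --
  FD 9: (0,0) -> (9,0) [heading=0, draw]
  RT 30: heading 0 -> 330
  FD 10: (9,0) -> (17.66,-5) [heading=330, draw]
  -- iteration 2/3 --
  FD 9: (17.66,-5) -> (25.454,-9.5) [heading=330, draw]
  RT 30: heading 330 -> 300
  FD 10: (25.454,-9.5) -> (30.454,-18.16) [heading=300, draw]
  -- iteration 3/3 --
  FD 9: (30.454,-18.16) -> (34.954,-25.954) [heading=300, draw]
  RT 30: heading 300 -> 270
  FD 10: (34.954,-25.954) -> (34.954,-35.954) [heading=270, draw]
]
FD 7: (34.954,-35.954) -> (34.954,-42.954) [heading=270, draw]
Final: pos=(34.954,-42.954), heading=270, 7 segment(s) drawn
Waypoints (8 total):
(0, 0)
(9, 0)
(17.66, -5)
(25.454, -9.5)
(30.454, -18.16)
(34.954, -25.954)
(34.954, -35.954)
(34.954, -42.954)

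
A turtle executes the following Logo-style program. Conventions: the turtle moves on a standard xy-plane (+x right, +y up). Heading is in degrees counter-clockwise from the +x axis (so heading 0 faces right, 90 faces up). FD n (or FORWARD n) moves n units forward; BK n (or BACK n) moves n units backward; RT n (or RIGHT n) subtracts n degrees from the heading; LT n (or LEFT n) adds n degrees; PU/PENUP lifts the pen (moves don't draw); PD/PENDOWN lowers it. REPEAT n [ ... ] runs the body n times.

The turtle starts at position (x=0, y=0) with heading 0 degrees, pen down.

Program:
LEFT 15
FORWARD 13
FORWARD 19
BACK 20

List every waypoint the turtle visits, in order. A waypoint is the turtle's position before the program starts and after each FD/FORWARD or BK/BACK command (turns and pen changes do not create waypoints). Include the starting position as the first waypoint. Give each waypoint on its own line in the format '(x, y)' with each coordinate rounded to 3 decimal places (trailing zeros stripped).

Answer: (0, 0)
(12.557, 3.365)
(30.91, 8.282)
(11.591, 3.106)

Derivation:
Executing turtle program step by step:
Start: pos=(0,0), heading=0, pen down
LT 15: heading 0 -> 15
FD 13: (0,0) -> (12.557,3.365) [heading=15, draw]
FD 19: (12.557,3.365) -> (30.91,8.282) [heading=15, draw]
BK 20: (30.91,8.282) -> (11.591,3.106) [heading=15, draw]
Final: pos=(11.591,3.106), heading=15, 3 segment(s) drawn
Waypoints (4 total):
(0, 0)
(12.557, 3.365)
(30.91, 8.282)
(11.591, 3.106)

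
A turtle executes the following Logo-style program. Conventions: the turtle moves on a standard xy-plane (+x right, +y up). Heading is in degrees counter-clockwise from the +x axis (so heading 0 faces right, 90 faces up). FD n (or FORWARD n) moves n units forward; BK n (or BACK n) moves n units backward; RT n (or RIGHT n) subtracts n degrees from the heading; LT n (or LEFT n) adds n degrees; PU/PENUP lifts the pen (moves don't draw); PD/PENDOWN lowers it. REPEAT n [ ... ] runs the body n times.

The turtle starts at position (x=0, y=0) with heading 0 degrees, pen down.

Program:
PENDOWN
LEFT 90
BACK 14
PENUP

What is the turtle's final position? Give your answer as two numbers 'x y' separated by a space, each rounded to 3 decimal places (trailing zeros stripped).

Answer: 0 -14

Derivation:
Executing turtle program step by step:
Start: pos=(0,0), heading=0, pen down
PD: pen down
LT 90: heading 0 -> 90
BK 14: (0,0) -> (0,-14) [heading=90, draw]
PU: pen up
Final: pos=(0,-14), heading=90, 1 segment(s) drawn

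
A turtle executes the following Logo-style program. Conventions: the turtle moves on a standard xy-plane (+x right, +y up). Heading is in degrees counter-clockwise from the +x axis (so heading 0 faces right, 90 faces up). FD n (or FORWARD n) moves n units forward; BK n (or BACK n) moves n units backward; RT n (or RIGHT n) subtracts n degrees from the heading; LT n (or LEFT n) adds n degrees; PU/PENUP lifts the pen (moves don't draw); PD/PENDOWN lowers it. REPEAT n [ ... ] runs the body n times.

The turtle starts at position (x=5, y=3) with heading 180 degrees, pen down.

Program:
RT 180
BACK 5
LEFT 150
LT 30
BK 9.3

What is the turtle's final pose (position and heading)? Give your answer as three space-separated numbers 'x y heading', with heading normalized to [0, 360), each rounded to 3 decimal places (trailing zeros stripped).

Answer: 9.3 3 180

Derivation:
Executing turtle program step by step:
Start: pos=(5,3), heading=180, pen down
RT 180: heading 180 -> 0
BK 5: (5,3) -> (0,3) [heading=0, draw]
LT 150: heading 0 -> 150
LT 30: heading 150 -> 180
BK 9.3: (0,3) -> (9.3,3) [heading=180, draw]
Final: pos=(9.3,3), heading=180, 2 segment(s) drawn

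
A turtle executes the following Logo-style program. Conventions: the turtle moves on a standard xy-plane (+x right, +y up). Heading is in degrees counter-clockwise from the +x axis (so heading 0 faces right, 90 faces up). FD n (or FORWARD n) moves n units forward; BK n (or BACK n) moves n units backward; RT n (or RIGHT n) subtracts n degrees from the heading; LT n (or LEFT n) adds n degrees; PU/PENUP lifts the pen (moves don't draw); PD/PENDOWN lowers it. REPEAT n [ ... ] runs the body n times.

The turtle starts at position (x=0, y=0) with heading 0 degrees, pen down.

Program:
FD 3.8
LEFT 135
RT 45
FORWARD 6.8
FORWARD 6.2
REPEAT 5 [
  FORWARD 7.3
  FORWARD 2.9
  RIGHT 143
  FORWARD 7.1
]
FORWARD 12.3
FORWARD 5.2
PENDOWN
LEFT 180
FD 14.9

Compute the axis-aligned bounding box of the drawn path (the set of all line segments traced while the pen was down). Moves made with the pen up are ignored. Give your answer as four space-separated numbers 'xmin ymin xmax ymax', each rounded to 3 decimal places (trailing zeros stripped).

Answer: -2.418 0 14.211 30.187

Derivation:
Executing turtle program step by step:
Start: pos=(0,0), heading=0, pen down
FD 3.8: (0,0) -> (3.8,0) [heading=0, draw]
LT 135: heading 0 -> 135
RT 45: heading 135 -> 90
FD 6.8: (3.8,0) -> (3.8,6.8) [heading=90, draw]
FD 6.2: (3.8,6.8) -> (3.8,13) [heading=90, draw]
REPEAT 5 [
  -- iteration 1/5 --
  FD 7.3: (3.8,13) -> (3.8,20.3) [heading=90, draw]
  FD 2.9: (3.8,20.3) -> (3.8,23.2) [heading=90, draw]
  RT 143: heading 90 -> 307
  FD 7.1: (3.8,23.2) -> (8.073,17.53) [heading=307, draw]
  -- iteration 2/5 --
  FD 7.3: (8.073,17.53) -> (12.466,11.7) [heading=307, draw]
  FD 2.9: (12.466,11.7) -> (14.211,9.384) [heading=307, draw]
  RT 143: heading 307 -> 164
  FD 7.1: (14.211,9.384) -> (7.386,11.341) [heading=164, draw]
  -- iteration 3/5 --
  FD 7.3: (7.386,11.341) -> (0.369,13.353) [heading=164, draw]
  FD 2.9: (0.369,13.353) -> (-2.418,14.152) [heading=164, draw]
  RT 143: heading 164 -> 21
  FD 7.1: (-2.418,14.152) -> (4.21,16.697) [heading=21, draw]
  -- iteration 4/5 --
  FD 7.3: (4.21,16.697) -> (11.025,19.313) [heading=21, draw]
  FD 2.9: (11.025,19.313) -> (13.733,20.352) [heading=21, draw]
  RT 143: heading 21 -> 238
  FD 7.1: (13.733,20.352) -> (9.97,14.331) [heading=238, draw]
  -- iteration 5/5 --
  FD 7.3: (9.97,14.331) -> (6.102,8.14) [heading=238, draw]
  FD 2.9: (6.102,8.14) -> (4.565,5.681) [heading=238, draw]
  RT 143: heading 238 -> 95
  FD 7.1: (4.565,5.681) -> (3.946,12.754) [heading=95, draw]
]
FD 12.3: (3.946,12.754) -> (2.874,25.007) [heading=95, draw]
FD 5.2: (2.874,25.007) -> (2.421,30.187) [heading=95, draw]
PD: pen down
LT 180: heading 95 -> 275
FD 14.9: (2.421,30.187) -> (3.719,15.344) [heading=275, draw]
Final: pos=(3.719,15.344), heading=275, 21 segment(s) drawn

Segment endpoints: x in {-2.418, 0, 0.369, 2.421, 2.874, 3.719, 3.8, 3.8, 3.8, 3.8, 3.946, 4.21, 4.565, 6.102, 7.386, 8.073, 9.97, 11.025, 12.466, 13.733, 14.211}, y in {0, 5.681, 6.8, 8.14, 9.384, 11.341, 11.7, 12.754, 13, 13.353, 14.152, 14.331, 15.344, 16.697, 17.53, 19.313, 20.3, 20.352, 23.2, 25.007, 30.187}
xmin=-2.418, ymin=0, xmax=14.211, ymax=30.187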